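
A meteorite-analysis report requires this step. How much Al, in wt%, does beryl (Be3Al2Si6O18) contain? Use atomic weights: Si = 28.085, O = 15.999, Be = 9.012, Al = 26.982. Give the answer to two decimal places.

Molar mass of Be3Al2Si6O18: 3·9.012 + 2·26.982 + 6·28.085 + 18·15.999 = 537.492 g/mol.
Mass of Al per formula unit: 2 × 26.982 = 53.964 g.
Weight fraction Al = 53.964 / 537.492 = 0.1004.

10.04 wt%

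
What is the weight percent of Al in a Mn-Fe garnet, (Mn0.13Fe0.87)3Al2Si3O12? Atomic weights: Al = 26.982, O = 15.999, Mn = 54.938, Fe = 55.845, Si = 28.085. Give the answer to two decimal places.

Formula mass = 0.39*54.938 + 2.61*55.845 + 2*26.982 + 3*28.085 + 12*15.999 = 497.388 g/mol, of which 53.964 g is Al.
So Al makes up 53.964/497.388 = 0.1085 of the mass, i.e. 10.85%.

10.85 weight percent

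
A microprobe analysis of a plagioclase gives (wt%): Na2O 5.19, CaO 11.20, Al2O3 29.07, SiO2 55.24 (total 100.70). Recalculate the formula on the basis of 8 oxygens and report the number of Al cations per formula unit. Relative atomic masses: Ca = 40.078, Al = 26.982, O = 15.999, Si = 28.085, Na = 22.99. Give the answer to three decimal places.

1.532 Al apfu

5.19 wt% Na2O ÷ 61.979 g/mol = 0.08374 mol, giving 0.16748 Na and 0.08374 O.
11.20 wt% CaO ÷ 56.077 g/mol = 0.19973 mol, giving 0.19973 Ca and 0.19973 O.
29.07 wt% Al2O3 ÷ 101.961 g/mol = 0.28511 mol, giving 0.57022 Al and 0.85533 O.
55.24 wt% SiO2 ÷ 60.083 g/mol = 0.91939 mol, giving 0.91939 Si and 1.83878 O.
Oxygen sums to 2.97758; scaling by 8/2.97758 = 2.68675 puts the formula on 8 O.
Al: 0.57022 × 2.68675 = 1.532 atoms per formula unit.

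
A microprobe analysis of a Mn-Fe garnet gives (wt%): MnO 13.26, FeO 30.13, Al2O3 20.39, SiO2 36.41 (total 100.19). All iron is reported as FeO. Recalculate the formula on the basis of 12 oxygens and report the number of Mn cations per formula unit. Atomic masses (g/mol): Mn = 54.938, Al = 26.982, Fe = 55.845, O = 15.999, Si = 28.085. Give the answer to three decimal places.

0.928 Mn apfu

MnO: 13.26/70.937 = 0.18693 mol → 0.18693 mol Mn, 0.18693 mol O.
FeO: 30.13/71.844 = 0.41938 mol → 0.41938 mol Fe, 0.41938 mol O.
Al2O3: 20.39/101.961 = 0.19998 mol → 0.39996 mol Al, 0.59994 mol O.
SiO2: 36.41/60.083 = 0.60600 mol → 0.60600 mol Si, 1.21200 mol O.
Total oxygen = 2.41825 mol. Normalization factor = 12/2.41825 = 4.96227.
Mn per 12 O = 0.18693 × 4.96227 = 0.928.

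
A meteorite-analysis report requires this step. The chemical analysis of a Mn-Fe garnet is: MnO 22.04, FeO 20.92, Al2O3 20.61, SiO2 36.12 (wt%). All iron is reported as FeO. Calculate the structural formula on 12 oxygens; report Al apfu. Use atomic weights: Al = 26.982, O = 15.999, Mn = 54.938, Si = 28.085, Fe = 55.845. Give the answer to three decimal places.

22.04 wt% MnO ÷ 70.937 g/mol = 0.31070 mol, giving 0.31070 Mn and 0.31070 O.
20.92 wt% FeO ÷ 71.844 g/mol = 0.29119 mol, giving 0.29119 Fe and 0.29119 O.
20.61 wt% Al2O3 ÷ 101.961 g/mol = 0.20214 mol, giving 0.40428 Al and 0.60642 O.
36.12 wt% SiO2 ÷ 60.083 g/mol = 0.60117 mol, giving 0.60117 Si and 1.20234 O.
Oxygen sums to 2.41065; scaling by 12/2.41065 = 4.97791 puts the formula on 12 O.
Al: 0.40428 × 4.97791 = 2.012 atoms per formula unit.

2.012 Al apfu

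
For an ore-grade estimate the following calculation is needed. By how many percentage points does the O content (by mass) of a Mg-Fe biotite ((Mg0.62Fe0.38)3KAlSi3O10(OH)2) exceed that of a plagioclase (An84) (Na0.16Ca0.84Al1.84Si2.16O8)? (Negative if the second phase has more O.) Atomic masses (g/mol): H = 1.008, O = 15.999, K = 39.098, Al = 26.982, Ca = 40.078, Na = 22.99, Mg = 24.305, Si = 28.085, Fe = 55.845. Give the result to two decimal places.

M((Mg0.62Fe0.38)3KAlSi3O10(OH)2) = 453.210 g/mol, so wt% O = 191.988/453.210 × 100 = 42.36%.
M(Na0.16Ca0.84Al1.84Si2.16O8) = 275.646 g/mol, so wt% O = 127.992/275.646 × 100 = 46.43%.
42.36 − 46.43 = -4.07 pp.

-4.07 percentage points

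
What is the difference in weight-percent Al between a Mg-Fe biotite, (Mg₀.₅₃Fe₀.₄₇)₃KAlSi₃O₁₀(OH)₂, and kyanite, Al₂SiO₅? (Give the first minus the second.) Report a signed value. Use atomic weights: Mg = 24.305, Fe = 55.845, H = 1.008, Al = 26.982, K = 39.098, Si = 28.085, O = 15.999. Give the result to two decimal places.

-27.46 percentage points

First mineral: 26.982 g Al in 461.725 g formula = 5.84 wt% Al.
Second mineral: 53.964 g Al in 162.044 g formula = 33.30 wt% Al.
5.84% − 33.30% gives a difference of -27.46 percentage points.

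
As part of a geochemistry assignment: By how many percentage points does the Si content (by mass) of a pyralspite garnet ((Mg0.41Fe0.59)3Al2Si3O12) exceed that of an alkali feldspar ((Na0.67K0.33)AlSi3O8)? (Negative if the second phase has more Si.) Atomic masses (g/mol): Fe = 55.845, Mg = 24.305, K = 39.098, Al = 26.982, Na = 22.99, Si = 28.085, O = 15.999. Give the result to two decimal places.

-13.13 percentage points

M((Mg0.41Fe0.59)3Al2Si3O12) = 458.948 g/mol, so wt% Si = 84.255/458.948 × 100 = 18.36%.
M((Na0.67K0.33)AlSi3O8) = 267.535 g/mol, so wt% Si = 84.255/267.535 × 100 = 31.49%.
18.36 − 31.49 = -13.13 pp.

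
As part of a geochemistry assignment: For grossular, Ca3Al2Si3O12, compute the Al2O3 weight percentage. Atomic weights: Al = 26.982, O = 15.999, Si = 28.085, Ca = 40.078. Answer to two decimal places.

22.64 wt%

Molar mass of Ca3Al2Si3O12 = 3·40.078 + 2·26.982 + 3·28.085 + 12·15.999 = 450.441 g/mol.
Each formula unit contains 2 Al, equivalent to 2/2 = 1.0000 mol Al2O3.
M(Al2O3) = 2×26.982 + 3×15.999 = 101.961 g/mol.
Mass of Al2O3 per formula unit = 1.0000 × 101.961 = 101.961 g.
Al2O3 wt% = 101.961 / 450.441 × 100 = 22.64%.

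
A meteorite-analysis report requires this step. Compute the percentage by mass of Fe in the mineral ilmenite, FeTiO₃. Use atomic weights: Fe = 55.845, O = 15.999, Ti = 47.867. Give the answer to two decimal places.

36.81 mass %

Formula mass = 1*55.845 + 1*47.867 + 3*15.999 = 151.709 g/mol, of which 55.845 g is Fe.
So Fe makes up 55.845/151.709 = 0.3681 of the mass, i.e. 36.81%.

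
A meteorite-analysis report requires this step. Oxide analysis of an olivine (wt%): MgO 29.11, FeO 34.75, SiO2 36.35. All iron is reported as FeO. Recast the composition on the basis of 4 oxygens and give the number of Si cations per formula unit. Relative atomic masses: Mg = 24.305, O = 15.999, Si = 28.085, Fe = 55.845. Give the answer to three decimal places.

1.002 Si apfu

29.11 wt% MgO ÷ 40.304 g/mol = 0.72226 mol, giving 0.72226 Mg and 0.72226 O.
34.75 wt% FeO ÷ 71.844 g/mol = 0.48369 mol, giving 0.48369 Fe and 0.48369 O.
36.35 wt% SiO2 ÷ 60.083 g/mol = 0.60500 mol, giving 0.60500 Si and 1.21000 O.
Oxygen sums to 2.41595; scaling by 4/2.41595 = 1.65566 puts the formula on 4 O.
Si: 0.60500 × 1.65566 = 1.002 atoms per formula unit.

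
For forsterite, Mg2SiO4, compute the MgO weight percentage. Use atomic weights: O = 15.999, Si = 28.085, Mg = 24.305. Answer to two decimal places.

Molar mass of Mg2SiO4 = 2*24.305 + 1*28.085 + 4*15.999 = 140.691 g/mol.
Each formula unit contains 2 Mg, equivalent to 2/1 = 2.0000 mol MgO.
M(MgO) = 1×24.305 + 1×15.999 = 40.304 g/mol.
Mass of MgO per formula unit = 2.0000 × 40.304 = 80.608 g.
MgO wt% = 80.608 / 140.691 × 100 = 57.29%.

57.29 wt%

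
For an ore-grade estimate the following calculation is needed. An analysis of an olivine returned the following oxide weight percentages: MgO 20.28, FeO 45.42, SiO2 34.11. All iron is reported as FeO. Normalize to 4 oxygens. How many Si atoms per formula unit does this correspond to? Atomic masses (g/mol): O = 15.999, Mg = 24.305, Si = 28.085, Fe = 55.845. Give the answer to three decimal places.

1.000 Si apfu

MgO (M=40.304): mol = 0.50318; Mg = 0.50318, O = 0.50318.
FeO (M=71.844): mol = 0.63220; Fe = 0.63220, O = 0.63220.
SiO2 (M=60.083): mol = 0.56771; Si = 0.56771, O = 1.13542.
ΣO = 2.27080; factor = 4/ΣO = 1.76149.
Si apfu = 0.56771 × 1.76149 = 1.000.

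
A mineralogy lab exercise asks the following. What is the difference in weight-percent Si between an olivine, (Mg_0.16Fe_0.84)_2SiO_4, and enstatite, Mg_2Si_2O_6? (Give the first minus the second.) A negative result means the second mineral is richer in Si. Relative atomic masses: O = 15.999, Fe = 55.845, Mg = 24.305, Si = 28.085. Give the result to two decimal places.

-13.48 percentage points

Si in (Mg_0.16Fe_0.84)_2SiO_4: molar mass 193.678 g/mol; 1×28.085 = 28.085 g → 14.50 wt%.
Si in Mg_2Si_2O_6: molar mass 200.774 g/mol; 2×28.085 = 56.170 g → 27.98 wt%.
Difference = 14.50 − 27.98 = -13.48 percentage points.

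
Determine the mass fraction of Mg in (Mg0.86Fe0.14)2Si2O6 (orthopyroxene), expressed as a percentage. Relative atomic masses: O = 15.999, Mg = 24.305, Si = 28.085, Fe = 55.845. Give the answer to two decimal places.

19.94 weight percent

Molar mass of (Mg0.86Fe0.14)2Si2O6: 1.72·24.305 + 0.28·55.845 + 2·28.085 + 6·15.999 = 209.605 g/mol.
Mass of Mg per formula unit: 1.72 × 24.305 = 41.805 g.
Weight fraction Mg = 41.805 / 209.605 = 0.1994.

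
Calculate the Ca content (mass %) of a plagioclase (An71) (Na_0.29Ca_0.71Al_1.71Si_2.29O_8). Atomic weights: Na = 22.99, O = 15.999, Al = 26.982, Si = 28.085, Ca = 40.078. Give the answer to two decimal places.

10.40 mass %

Formula mass = 0.29×22.99 + 0.71×40.078 + 1.71×26.982 + 2.29×28.085 + 8×15.999 = 273.568 g/mol, of which 28.455 g is Ca.
So Ca makes up 28.455/273.568 = 0.1040 of the mass, i.e. 10.40%.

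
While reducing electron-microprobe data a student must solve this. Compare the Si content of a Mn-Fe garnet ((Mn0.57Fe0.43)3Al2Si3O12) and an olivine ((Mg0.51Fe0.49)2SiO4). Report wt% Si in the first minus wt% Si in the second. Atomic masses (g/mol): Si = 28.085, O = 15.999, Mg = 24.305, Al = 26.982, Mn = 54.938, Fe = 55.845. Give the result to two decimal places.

0.61 percentage points

First mineral: 84.255 g Si in 496.191 g formula = 16.98 wt% Si.
Second mineral: 28.085 g Si in 171.600 g formula = 16.37 wt% Si.
16.98% − 16.37% gives a difference of 0.61 percentage points.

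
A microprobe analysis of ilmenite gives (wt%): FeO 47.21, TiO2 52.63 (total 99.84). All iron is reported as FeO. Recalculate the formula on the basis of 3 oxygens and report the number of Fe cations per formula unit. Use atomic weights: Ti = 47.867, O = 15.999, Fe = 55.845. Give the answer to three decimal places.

0.998 Fe apfu

FeO (M=71.844): mol = 0.65712; Fe = 0.65712, O = 0.65712.
TiO2 (M=79.865): mol = 0.65899; Ti = 0.65899, O = 1.31798.
ΣO = 1.97510; factor = 3/ΣO = 1.51891.
Fe apfu = 0.65712 × 1.51891 = 0.998.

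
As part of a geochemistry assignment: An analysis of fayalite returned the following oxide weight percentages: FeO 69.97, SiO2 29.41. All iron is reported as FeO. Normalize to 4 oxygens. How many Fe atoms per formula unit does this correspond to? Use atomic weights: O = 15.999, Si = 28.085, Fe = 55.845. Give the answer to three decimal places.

1.995 Fe apfu

69.97 wt% FeO ÷ 71.844 g/mol = 0.97392 mol, giving 0.97392 Fe and 0.97392 O.
29.41 wt% SiO2 ÷ 60.083 g/mol = 0.48949 mol, giving 0.48949 Si and 0.97898 O.
Oxygen sums to 1.95290; scaling by 4/1.95290 = 2.04824 puts the formula on 4 O.
Fe: 0.97392 × 2.04824 = 1.995 atoms per formula unit.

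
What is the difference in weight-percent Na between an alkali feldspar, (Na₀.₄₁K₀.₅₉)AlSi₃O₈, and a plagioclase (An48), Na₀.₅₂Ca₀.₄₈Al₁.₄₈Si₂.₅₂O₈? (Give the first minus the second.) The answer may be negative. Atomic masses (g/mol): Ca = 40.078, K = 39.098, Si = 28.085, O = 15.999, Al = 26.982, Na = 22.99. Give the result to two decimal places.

Na in (Na₀.₄₁K₀.₅₉)AlSi₃O₈: molar mass 271.723 g/mol; 0.41×22.99 = 9.426 g → 3.47 wt%.
Na in Na₀.₅₂Ca₀.₄₈Al₁.₄₈Si₂.₅₂O₈: molar mass 269.892 g/mol; 0.52×22.99 = 11.955 g → 4.43 wt%.
Difference = 3.47 − 4.43 = -0.96 percentage points.

-0.96 percentage points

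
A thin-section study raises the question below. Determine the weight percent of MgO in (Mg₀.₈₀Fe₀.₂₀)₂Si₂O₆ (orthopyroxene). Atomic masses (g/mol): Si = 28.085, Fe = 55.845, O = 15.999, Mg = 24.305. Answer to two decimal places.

30.22 wt%

Formula mass = 213.390 g/mol.
1.60 Mg → 1.6000 mol MgO per formula unit; M(MgO) = 40.304, so MgO mass = 64.486 g.
64.486/213.390 × 100 = 30.22 wt%.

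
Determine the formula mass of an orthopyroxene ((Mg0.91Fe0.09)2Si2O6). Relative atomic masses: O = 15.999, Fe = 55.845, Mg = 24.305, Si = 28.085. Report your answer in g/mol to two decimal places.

206.45 g/mol

Mg: 1.82 × 24.305 = 44.2351
Fe: 0.18 × 55.845 = 10.0521
Si: 2 × 28.085 = 56.1700
O: 6 × 15.999 = 95.9940
Summing the contributions gives the formula mass.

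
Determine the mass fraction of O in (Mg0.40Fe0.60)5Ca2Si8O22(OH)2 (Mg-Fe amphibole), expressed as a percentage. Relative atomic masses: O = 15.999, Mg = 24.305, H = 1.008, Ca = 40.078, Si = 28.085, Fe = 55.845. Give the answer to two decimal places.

Formula mass = 2×24.305 + 3×55.845 + 2×40.078 + 8×28.085 + 24×15.999 + 2×1.008 = 906.973 g/mol, of which 383.976 g is O.
So O makes up 383.976/906.973 = 0.4234 of the mass, i.e. 42.34%.

42.34 weight percent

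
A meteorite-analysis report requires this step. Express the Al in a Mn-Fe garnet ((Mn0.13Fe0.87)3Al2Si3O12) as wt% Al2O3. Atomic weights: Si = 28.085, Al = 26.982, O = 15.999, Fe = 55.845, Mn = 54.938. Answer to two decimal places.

M((Mn0.13Fe0.87)3Al2Si3O12) = 497.388 g/mol; M(Al2O3) = 101.961 g/mol.
Moles Al2O3 per formula unit = 2 Al ÷ 2 = 1.0000.
Al2O3 fraction = (1.0000 × 101.961) / 497.388 = 101.961/497.388 = 0.2050.

20.50 wt%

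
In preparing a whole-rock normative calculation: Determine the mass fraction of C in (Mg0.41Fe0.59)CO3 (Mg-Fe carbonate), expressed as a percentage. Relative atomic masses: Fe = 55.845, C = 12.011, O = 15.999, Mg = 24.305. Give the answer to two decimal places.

M((Mg0.41Fe0.59)CO3) = 102.922 g/mol.
C contributes 1 × 12.011 = 12.011 g per mole.
12.011/102.922 = 0.1167 → 11.67%.

11.67 mass %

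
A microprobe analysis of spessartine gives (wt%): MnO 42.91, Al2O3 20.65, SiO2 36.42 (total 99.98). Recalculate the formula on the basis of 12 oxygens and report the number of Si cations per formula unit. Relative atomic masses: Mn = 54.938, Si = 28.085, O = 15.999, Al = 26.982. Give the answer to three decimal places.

42.91 wt% MnO ÷ 70.937 g/mol = 0.60490 mol, giving 0.60490 Mn and 0.60490 O.
20.65 wt% Al2O3 ÷ 101.961 g/mol = 0.20253 mol, giving 0.40506 Al and 0.60759 O.
36.42 wt% SiO2 ÷ 60.083 g/mol = 0.60616 mol, giving 0.60616 Si and 1.21232 O.
Oxygen sums to 2.42481; scaling by 12/2.42481 = 4.94884 puts the formula on 12 O.
Si: 0.60616 × 4.94884 = 3.000 atoms per formula unit.

3.000 Si apfu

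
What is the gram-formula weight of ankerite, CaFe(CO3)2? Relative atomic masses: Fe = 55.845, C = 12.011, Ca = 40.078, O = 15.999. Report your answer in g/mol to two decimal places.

Ca: 1 × 40.078 = 40.0780
Fe: 1 × 55.845 = 55.8450
C: 2 × 12.011 = 24.0220
O: 6 × 15.999 = 95.9940
Summing the contributions gives the formula mass.

215.94 g/mol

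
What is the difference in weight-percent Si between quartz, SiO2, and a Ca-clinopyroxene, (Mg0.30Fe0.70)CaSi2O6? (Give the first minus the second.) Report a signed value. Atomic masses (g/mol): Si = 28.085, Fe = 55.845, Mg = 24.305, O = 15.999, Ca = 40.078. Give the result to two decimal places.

First mineral: 28.085 g Si in 60.083 g formula = 46.74 wt% Si.
Second mineral: 56.170 g Si in 238.625 g formula = 23.54 wt% Si.
46.74% − 23.54% gives a difference of 23.20 percentage points.

23.20 percentage points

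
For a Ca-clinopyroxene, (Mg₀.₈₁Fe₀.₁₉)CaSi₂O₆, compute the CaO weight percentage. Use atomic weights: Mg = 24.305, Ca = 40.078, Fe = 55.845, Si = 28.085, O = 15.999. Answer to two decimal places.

25.20 wt%

M((Mg₀.₈₁Fe₀.₁₉)CaSi₂O₆) = 222.540 g/mol; M(CaO) = 56.077 g/mol.
Moles CaO per formula unit = 1 Ca ÷ 1 = 1.0000.
CaO fraction = (1.0000 × 56.077) / 222.540 = 56.077/222.540 = 0.2520.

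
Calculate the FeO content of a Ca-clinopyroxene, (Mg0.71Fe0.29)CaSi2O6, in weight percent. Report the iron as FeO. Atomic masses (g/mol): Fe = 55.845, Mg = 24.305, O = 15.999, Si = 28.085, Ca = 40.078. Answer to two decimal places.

9.23 wt%

Molar mass of (Mg0.71Fe0.29)CaSi2O6 = 0.71·24.305 + 0.29·55.845 + 1·40.078 + 2·28.085 + 6·15.999 = 225.694 g/mol.
Each formula unit contains 0.29 Fe, equivalent to 0.29/1 = 0.2900 mol FeO.
M(FeO) = 1×55.845 + 1×15.999 = 71.844 g/mol.
Mass of FeO per formula unit = 0.2900 × 71.844 = 20.835 g.
FeO wt% = 20.835 / 225.694 × 100 = 9.23%.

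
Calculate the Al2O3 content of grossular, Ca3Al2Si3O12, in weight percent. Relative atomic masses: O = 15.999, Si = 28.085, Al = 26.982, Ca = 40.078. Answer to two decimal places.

22.64 wt%

M(Ca3Al2Si3O12) = 450.441 g/mol; M(Al2O3) = 101.961 g/mol.
Moles Al2O3 per formula unit = 2 Al ÷ 2 = 1.0000.
Al2O3 fraction = (1.0000 × 101.961) / 450.441 = 101.961/450.441 = 0.2264.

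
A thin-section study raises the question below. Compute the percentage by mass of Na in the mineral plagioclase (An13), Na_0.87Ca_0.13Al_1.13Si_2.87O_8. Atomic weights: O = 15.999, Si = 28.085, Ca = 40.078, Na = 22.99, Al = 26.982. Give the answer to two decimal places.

M(Na_0.87Ca_0.13Al_1.13Si_2.87O_8) = 264.297 g/mol.
Na contributes 0.87 × 22.99 = 20.001 g per mole.
20.001/264.297 = 0.0757 → 7.57%.

7.57 mass %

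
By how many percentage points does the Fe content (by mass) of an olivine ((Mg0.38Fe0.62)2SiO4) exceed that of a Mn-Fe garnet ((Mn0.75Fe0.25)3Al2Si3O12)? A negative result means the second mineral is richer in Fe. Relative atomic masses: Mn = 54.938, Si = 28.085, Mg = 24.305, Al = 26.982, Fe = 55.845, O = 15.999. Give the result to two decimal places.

M((Mg0.38Fe0.62)2SiO4) = 179.801 g/mol, so wt% Fe = 69.248/179.801 × 100 = 38.51%.
M((Mn0.75Fe0.25)3Al2Si3O12) = 495.701 g/mol, so wt% Fe = 41.884/495.701 × 100 = 8.45%.
38.51 − 8.45 = 30.06 pp.

30.06 percentage points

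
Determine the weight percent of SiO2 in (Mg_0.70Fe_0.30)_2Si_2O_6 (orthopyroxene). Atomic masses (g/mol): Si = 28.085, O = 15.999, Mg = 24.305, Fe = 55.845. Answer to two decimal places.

54.70 wt%

M((Mg_0.70Fe_0.30)_2Si_2O_6) = 219.698 g/mol; M(SiO2) = 60.083 g/mol.
Moles SiO2 per formula unit = 2 Si ÷ 1 = 2.0000.
SiO2 fraction = (2.0000 × 60.083) / 219.698 = 120.166/219.698 = 0.5470.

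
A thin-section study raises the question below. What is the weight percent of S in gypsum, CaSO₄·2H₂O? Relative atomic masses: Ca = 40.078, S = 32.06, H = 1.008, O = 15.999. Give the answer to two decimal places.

18.62 weight percent

Formula mass = 1×40.078 + 1×32.06 + 6×15.999 + 4×1.008 = 172.164 g/mol, of which 32.060 g is S.
So S makes up 32.060/172.164 = 0.1862 of the mass, i.e. 18.62%.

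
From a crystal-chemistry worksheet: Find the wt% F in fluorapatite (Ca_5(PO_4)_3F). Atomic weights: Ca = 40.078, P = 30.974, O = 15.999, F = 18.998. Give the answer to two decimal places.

3.77 wt%

Molar mass of Ca_5(PO_4)_3F: 5*40.078 + 3*30.974 + 12*15.999 + 1*18.998 = 504.298 g/mol.
Mass of F per formula unit: 1 × 18.998 = 18.998 g.
Weight fraction F = 18.998 / 504.298 = 0.0377.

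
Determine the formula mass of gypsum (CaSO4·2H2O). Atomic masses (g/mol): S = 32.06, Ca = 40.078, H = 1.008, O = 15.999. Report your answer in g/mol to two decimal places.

172.16 g/mol

Ca: 1 × 40.078 = 40.0780
S: 1 × 32.06 = 32.0600
O: 6 × 15.999 = 95.9940
H: 4 × 1.008 = 4.0320
Summing the contributions gives the formula mass.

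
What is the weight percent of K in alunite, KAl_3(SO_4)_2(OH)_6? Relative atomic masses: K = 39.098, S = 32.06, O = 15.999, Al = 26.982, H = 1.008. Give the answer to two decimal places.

M(KAl_3(SO_4)_2(OH)_6) = 414.198 g/mol.
K contributes 1 × 39.098 = 39.098 g per mole.
39.098/414.198 = 0.0944 → 9.44%.

9.44 weight percent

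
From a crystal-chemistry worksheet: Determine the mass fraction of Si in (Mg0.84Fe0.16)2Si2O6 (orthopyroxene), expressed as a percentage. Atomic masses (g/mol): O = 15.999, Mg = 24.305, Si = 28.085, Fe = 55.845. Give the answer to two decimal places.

26.64 mass %

Formula mass = 1.68*24.305 + 0.32*55.845 + 2*28.085 + 6*15.999 = 210.867 g/mol, of which 56.170 g is Si.
So Si makes up 56.170/210.867 = 0.2664 of the mass, i.e. 26.64%.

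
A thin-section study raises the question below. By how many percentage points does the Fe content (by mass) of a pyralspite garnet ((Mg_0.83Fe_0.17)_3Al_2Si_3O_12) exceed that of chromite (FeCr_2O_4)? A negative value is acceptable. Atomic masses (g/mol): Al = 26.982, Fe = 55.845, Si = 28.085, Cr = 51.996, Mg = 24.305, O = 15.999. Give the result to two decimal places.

-18.16 percentage points

Fe in (Mg_0.83Fe_0.17)_3Al_2Si_3O_12: molar mass 419.207 g/mol; 0.51×55.845 = 28.481 g → 6.79 wt%.
Fe in FeCr_2O_4: molar mass 223.833 g/mol; 1×55.845 = 55.845 g → 24.95 wt%.
Difference = 6.79 − 24.95 = -18.16 percentage points.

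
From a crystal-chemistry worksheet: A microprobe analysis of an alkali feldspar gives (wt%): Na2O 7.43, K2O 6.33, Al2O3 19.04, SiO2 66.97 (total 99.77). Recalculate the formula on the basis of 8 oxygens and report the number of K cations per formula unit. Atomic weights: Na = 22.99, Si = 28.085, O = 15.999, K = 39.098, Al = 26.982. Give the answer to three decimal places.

0.361 K apfu

Na2O: 7.43/61.979 = 0.11988 mol → 0.23976 mol Na, 0.11988 mol O.
K2O: 6.33/94.195 = 0.06720 mol → 0.13440 mol K, 0.06720 mol O.
Al2O3: 19.04/101.961 = 0.18674 mol → 0.37348 mol Al, 0.56022 mol O.
SiO2: 66.97/60.083 = 1.11462 mol → 1.11462 mol Si, 2.22924 mol O.
Total oxygen = 2.97654 mol. Normalization factor = 8/2.97654 = 2.68768.
K per 8 O = 0.13440 × 2.68768 = 0.361.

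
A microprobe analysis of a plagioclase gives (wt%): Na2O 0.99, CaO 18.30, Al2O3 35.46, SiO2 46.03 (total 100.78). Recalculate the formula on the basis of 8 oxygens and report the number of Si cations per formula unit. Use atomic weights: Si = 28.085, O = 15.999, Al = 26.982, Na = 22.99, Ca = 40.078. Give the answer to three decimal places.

Na2O: 0.99/61.979 = 0.01597 mol → 0.03194 mol Na, 0.01597 mol O.
CaO: 18.30/56.077 = 0.32634 mol → 0.32634 mol Ca, 0.32634 mol O.
Al2O3: 35.46/101.961 = 0.34778 mol → 0.69556 mol Al, 1.04334 mol O.
SiO2: 46.03/60.083 = 0.76611 mol → 0.76611 mol Si, 1.53222 mol O.
Total oxygen = 2.91787 mol. Normalization factor = 8/2.91787 = 2.74173.
Si per 8 O = 0.76611 × 2.74173 = 2.100.

2.100 Si apfu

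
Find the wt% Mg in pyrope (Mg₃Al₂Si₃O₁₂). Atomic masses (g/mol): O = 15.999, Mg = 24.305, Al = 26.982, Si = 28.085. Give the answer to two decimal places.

18.09 wt%

Molar mass of Mg₃Al₂Si₃O₁₂: 3*24.305 + 2*26.982 + 3*28.085 + 12*15.999 = 403.122 g/mol.
Mass of Mg per formula unit: 3 × 24.305 = 72.915 g.
Weight fraction Mg = 72.915 / 403.122 = 0.1809.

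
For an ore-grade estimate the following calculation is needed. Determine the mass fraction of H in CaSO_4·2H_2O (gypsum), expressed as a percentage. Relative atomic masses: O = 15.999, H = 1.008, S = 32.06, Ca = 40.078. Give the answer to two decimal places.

2.34 wt%

M(CaSO_4·2H_2O) = 172.164 g/mol.
H contributes 4 × 1.008 = 4.032 g per mole.
4.032/172.164 = 0.0234 → 2.34%.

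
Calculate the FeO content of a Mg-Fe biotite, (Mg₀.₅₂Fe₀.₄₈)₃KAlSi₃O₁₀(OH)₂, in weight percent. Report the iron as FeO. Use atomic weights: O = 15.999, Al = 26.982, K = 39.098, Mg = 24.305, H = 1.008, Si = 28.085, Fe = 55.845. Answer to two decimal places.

Formula mass = 462.672 g/mol.
1.44 Fe → 1.4400 mol FeO per formula unit; M(FeO) = 71.844, so FeO mass = 103.455 g.
103.455/462.672 × 100 = 22.36 wt%.

22.36 wt%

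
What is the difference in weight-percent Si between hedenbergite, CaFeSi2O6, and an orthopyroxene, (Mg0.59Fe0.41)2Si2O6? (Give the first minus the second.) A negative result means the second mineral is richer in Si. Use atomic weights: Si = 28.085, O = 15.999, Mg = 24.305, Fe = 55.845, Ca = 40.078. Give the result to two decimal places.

Si in CaFeSi2O6: molar mass 248.087 g/mol; 2×28.085 = 56.170 g → 22.64 wt%.
Si in (Mg0.59Fe0.41)2Si2O6: molar mass 226.637 g/mol; 2×28.085 = 56.170 g → 24.78 wt%.
Difference = 22.64 − 24.78 = -2.14 percentage points.

-2.14 percentage points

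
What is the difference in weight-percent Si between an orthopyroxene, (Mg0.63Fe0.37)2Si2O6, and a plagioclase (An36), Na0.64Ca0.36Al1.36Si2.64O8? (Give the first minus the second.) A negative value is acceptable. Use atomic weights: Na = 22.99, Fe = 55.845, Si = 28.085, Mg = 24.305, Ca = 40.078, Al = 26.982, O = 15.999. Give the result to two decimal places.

-2.61 percentage points

First mineral: 56.170 g Si in 224.114 g formula = 25.06 wt% Si.
Second mineral: 74.144 g Si in 267.974 g formula = 27.67 wt% Si.
25.06% − 27.67% gives a difference of -2.61 percentage points.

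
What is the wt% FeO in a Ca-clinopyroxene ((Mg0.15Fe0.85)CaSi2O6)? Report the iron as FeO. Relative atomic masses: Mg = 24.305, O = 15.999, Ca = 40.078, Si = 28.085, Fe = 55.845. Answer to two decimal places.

M((Mg0.15Fe0.85)CaSi2O6) = 243.356 g/mol; M(FeO) = 71.844 g/mol.
Moles FeO per formula unit = 0.85 Fe ÷ 1 = 0.8500.
FeO fraction = (0.8500 × 71.844) / 243.356 = 61.067/243.356 = 0.2509.

25.09 wt%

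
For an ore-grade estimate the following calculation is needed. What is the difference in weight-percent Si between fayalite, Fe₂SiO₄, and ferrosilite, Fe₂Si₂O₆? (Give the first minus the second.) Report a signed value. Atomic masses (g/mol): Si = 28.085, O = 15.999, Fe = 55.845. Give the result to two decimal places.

-7.51 percentage points

Si in Fe₂SiO₄: molar mass 203.771 g/mol; 1×28.085 = 28.085 g → 13.78 wt%.
Si in Fe₂Si₂O₆: molar mass 263.854 g/mol; 2×28.085 = 56.170 g → 21.29 wt%.
Difference = 13.78 − 21.29 = -7.51 percentage points.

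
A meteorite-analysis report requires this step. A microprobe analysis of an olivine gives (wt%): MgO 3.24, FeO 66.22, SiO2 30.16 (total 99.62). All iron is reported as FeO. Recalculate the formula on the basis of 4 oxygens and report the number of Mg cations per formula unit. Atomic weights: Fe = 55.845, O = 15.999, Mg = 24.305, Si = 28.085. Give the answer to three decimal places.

0.160 Mg apfu

MgO (M=40.304): mol = 0.08039; Mg = 0.08039, O = 0.08039.
FeO (M=71.844): mol = 0.92172; Fe = 0.92172, O = 0.92172.
SiO2 (M=60.083): mol = 0.50197; Si = 0.50197, O = 1.00394.
ΣO = 2.00605; factor = 4/ΣO = 1.99397.
Mg apfu = 0.08039 × 1.99397 = 0.160.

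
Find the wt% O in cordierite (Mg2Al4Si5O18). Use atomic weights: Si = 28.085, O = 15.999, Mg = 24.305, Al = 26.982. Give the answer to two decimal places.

Molar mass of Mg2Al4Si5O18: 2×24.305 + 4×26.982 + 5×28.085 + 18×15.999 = 584.945 g/mol.
Mass of O per formula unit: 18 × 15.999 = 287.982 g.
Weight fraction O = 287.982 / 584.945 = 0.4923.

49.23 mass %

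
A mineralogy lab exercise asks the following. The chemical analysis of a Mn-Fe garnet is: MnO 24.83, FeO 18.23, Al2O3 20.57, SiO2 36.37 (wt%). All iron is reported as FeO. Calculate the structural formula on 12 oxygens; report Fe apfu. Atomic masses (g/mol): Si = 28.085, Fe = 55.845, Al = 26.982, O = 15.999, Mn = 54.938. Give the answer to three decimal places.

1.258 Fe apfu

24.83 wt% MnO ÷ 70.937 g/mol = 0.35003 mol, giving 0.35003 Mn and 0.35003 O.
18.23 wt% FeO ÷ 71.844 g/mol = 0.25374 mol, giving 0.25374 Fe and 0.25374 O.
20.57 wt% Al2O3 ÷ 101.961 g/mol = 0.20174 mol, giving 0.40348 Al and 0.60522 O.
36.37 wt% SiO2 ÷ 60.083 g/mol = 0.60533 mol, giving 0.60533 Si and 1.21066 O.
Oxygen sums to 2.41965; scaling by 12/2.41965 = 4.95939 puts the formula on 12 O.
Fe: 0.25374 × 4.95939 = 1.258 atoms per formula unit.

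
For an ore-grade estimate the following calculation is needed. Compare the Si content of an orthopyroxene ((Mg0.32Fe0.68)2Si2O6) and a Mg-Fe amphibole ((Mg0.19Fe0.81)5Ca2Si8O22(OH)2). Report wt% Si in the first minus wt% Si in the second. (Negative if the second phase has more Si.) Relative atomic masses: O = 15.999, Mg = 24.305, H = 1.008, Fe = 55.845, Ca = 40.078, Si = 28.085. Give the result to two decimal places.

Si in (Mg0.32Fe0.68)2Si2O6: molar mass 243.668 g/mol; 2×28.085 = 56.170 g → 23.05 wt%.
Si in (Mg0.19Fe0.81)5Ca2Si8O22(OH)2: molar mass 940.090 g/mol; 8×28.085 = 224.680 g → 23.90 wt%.
Difference = 23.05 − 23.90 = -0.85 percentage points.

-0.85 percentage points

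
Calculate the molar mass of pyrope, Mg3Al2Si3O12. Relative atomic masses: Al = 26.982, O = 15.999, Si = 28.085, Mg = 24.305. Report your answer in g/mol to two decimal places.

403.12 g/mol

Mg: 3 × 24.305 = 72.9150
Al: 2 × 26.982 = 53.9640
Si: 3 × 28.085 = 84.2550
O: 12 × 15.999 = 191.9880
Summing the contributions gives the formula mass.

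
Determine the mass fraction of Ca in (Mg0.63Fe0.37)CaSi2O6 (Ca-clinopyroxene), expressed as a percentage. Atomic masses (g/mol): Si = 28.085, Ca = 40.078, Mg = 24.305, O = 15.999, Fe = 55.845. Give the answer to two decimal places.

17.56 weight percent

Molar mass of (Mg0.63Fe0.37)CaSi2O6: 0.63*24.305 + 0.37*55.845 + 1*40.078 + 2*28.085 + 6*15.999 = 228.217 g/mol.
Mass of Ca per formula unit: 1 × 40.078 = 40.078 g.
Weight fraction Ca = 40.078 / 228.217 = 0.1756.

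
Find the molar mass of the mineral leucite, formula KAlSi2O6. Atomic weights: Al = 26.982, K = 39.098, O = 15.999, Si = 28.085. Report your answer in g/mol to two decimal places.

218.24 g/mol

The formula mass is the sum 1*39.098 + 1*26.982 + 2*28.085 + 6*15.999.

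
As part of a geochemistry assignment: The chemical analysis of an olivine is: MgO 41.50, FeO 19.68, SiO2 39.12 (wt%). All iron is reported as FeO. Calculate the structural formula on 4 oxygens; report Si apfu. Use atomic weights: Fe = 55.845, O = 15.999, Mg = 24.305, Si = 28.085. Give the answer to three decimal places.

MgO (M=40.304): mol = 1.02967; Mg = 1.02967, O = 1.02967.
FeO (M=71.844): mol = 0.27393; Fe = 0.27393, O = 0.27393.
SiO2 (M=60.083): mol = 0.65110; Si = 0.65110, O = 1.30220.
ΣO = 2.60580; factor = 4/ΣO = 1.53504.
Si apfu = 0.65110 × 1.53504 = 0.999.

0.999 Si apfu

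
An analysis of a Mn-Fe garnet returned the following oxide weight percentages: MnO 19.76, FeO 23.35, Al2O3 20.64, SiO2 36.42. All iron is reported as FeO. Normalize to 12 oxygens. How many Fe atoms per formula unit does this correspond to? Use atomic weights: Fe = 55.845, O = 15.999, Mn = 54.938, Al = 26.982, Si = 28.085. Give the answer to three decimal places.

1.610 Fe apfu

MnO: 19.76/70.937 = 0.27856 mol → 0.27856 mol Mn, 0.27856 mol O.
FeO: 23.35/71.844 = 0.32501 mol → 0.32501 mol Fe, 0.32501 mol O.
Al2O3: 20.64/101.961 = 0.20243 mol → 0.40486 mol Al, 0.60729 mol O.
SiO2: 36.42/60.083 = 0.60616 mol → 0.60616 mol Si, 1.21232 mol O.
Total oxygen = 2.42318 mol. Normalization factor = 12/2.42318 = 4.95217.
Fe per 12 O = 0.32501 × 4.95217 = 1.610.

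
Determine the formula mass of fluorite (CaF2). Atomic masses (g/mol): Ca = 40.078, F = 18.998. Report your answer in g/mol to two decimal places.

78.07 g/mol

Ca: 1 × 40.078 = 40.0780
F: 2 × 18.998 = 37.9960
Summing the contributions gives the formula mass.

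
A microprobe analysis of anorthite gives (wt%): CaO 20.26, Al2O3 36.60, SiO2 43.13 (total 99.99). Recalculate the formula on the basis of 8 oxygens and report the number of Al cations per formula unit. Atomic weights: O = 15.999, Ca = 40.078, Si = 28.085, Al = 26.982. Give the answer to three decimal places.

1.998 Al apfu

CaO (M=56.077): mol = 0.36129; Ca = 0.36129, O = 0.36129.
Al2O3 (M=101.961): mol = 0.35896; Al = 0.71792, O = 1.07688.
SiO2 (M=60.083): mol = 0.71784; Si = 0.71784, O = 1.43568.
ΣO = 2.87385; factor = 8/ΣO = 2.78372.
Al apfu = 0.71792 × 2.78372 = 1.998.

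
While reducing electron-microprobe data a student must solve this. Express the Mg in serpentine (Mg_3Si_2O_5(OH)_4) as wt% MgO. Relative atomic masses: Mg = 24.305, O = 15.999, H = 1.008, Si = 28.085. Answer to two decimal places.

M(Mg_3Si_2O_5(OH)_4) = 277.108 g/mol; M(MgO) = 40.304 g/mol.
Moles MgO per formula unit = 3 Mg ÷ 1 = 3.0000.
MgO fraction = (3.0000 × 40.304) / 277.108 = 120.912/277.108 = 0.4363.

43.63 wt%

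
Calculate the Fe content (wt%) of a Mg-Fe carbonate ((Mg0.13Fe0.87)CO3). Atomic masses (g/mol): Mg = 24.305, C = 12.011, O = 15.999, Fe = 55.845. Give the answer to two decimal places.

M((Mg0.13Fe0.87)CO3) = 111.753 g/mol.
Fe contributes 0.87 × 55.845 = 48.585 g per mole.
48.585/111.753 = 0.4348 → 43.48%.

43.48 wt%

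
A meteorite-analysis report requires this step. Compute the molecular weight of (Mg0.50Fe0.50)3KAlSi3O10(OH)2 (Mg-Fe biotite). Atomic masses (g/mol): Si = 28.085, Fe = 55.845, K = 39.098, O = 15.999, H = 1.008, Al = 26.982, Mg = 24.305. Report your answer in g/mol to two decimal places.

M = 1.50×24.305 + 1.50×55.845 + 1×39.098 + 1×26.982 + 3×28.085 + 12×15.999 + 2×1.008

464.56 g/mol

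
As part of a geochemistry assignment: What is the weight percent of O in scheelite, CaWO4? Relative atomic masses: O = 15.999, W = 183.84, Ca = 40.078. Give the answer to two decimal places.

Formula mass = 1×40.078 + 1×183.84 + 4×15.999 = 287.914 g/mol, of which 63.996 g is O.
So O makes up 63.996/287.914 = 0.2223 of the mass, i.e. 22.23%.

22.23 wt%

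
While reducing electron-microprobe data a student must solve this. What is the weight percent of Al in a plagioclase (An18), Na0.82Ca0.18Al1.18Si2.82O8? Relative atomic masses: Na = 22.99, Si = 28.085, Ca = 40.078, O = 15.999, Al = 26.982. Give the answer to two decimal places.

12.01 wt%

M(Na0.82Ca0.18Al1.18Si2.82O8) = 265.096 g/mol.
Al contributes 1.18 × 26.982 = 31.839 g per mole.
31.839/265.096 = 0.1201 → 12.01%.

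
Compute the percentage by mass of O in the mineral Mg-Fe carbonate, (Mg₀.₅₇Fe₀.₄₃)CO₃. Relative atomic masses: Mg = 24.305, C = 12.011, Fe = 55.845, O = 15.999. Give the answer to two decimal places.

49.04 wt%

Formula mass = 0.57*24.305 + 0.43*55.845 + 1*12.011 + 3*15.999 = 97.875 g/mol, of which 47.997 g is O.
So O makes up 47.997/97.875 = 0.4904 of the mass, i.e. 49.04%.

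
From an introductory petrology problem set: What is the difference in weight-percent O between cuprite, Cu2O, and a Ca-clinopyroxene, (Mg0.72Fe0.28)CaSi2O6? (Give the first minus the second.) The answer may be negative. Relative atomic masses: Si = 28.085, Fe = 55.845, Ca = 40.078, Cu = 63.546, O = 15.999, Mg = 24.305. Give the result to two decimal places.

M(Cu2O) = 143.091 g/mol, so wt% O = 15.999/143.091 × 100 = 11.18%.
M((Mg0.72Fe0.28)CaSi2O6) = 225.378 g/mol, so wt% O = 95.994/225.378 × 100 = 42.59%.
11.18 − 42.59 = -31.41 pp.

-31.41 percentage points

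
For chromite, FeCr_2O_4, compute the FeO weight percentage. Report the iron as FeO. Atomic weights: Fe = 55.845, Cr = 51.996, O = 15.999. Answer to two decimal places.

32.10 wt%

Molar mass of FeCr_2O_4 = 1×55.845 + 2×51.996 + 4×15.999 = 223.833 g/mol.
Each formula unit contains 1 Fe, equivalent to 1/1 = 1.0000 mol FeO.
M(FeO) = 1×55.845 + 1×15.999 = 71.844 g/mol.
Mass of FeO per formula unit = 1.0000 × 71.844 = 71.844 g.
FeO wt% = 71.844 / 223.833 × 100 = 32.10%.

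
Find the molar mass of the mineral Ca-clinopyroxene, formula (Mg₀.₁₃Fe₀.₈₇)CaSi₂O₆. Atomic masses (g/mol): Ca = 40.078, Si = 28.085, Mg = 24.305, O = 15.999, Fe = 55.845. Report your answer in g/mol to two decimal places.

243.99 g/mol

M = 0.13×24.305 + 0.87×55.845 + 1×40.078 + 2×28.085 + 6×15.999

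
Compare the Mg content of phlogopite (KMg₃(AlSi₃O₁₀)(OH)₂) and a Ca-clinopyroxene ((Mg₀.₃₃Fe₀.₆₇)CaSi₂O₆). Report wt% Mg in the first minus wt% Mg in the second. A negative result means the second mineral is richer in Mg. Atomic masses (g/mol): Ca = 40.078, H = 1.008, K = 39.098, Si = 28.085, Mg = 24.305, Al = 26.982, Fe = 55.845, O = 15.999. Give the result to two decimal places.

14.10 percentage points

Mg in KMg₃(AlSi₃O₁₀)(OH)₂: molar mass 417.254 g/mol; 3×24.305 = 72.915 g → 17.47 wt%.
Mg in (Mg₀.₃₃Fe₀.₆₇)CaSi₂O₆: molar mass 237.679 g/mol; 0.33×24.305 = 8.021 g → 3.37 wt%.
Difference = 17.47 − 3.37 = 14.10 percentage points.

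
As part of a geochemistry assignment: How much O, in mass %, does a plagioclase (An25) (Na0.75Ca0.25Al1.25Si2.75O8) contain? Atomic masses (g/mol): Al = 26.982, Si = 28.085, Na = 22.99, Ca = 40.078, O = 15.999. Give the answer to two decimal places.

M(Na0.75Ca0.25Al1.25Si2.75O8) = 266.215 g/mol.
O contributes 8 × 15.999 = 127.992 g per mole.
127.992/266.215 = 0.4808 → 48.08%.

48.08 mass %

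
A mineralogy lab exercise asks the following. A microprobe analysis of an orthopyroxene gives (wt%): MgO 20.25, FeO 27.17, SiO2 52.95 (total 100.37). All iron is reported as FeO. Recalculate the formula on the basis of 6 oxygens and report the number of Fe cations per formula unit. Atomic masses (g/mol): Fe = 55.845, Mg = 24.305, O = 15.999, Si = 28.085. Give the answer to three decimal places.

0.858 Fe apfu

MgO (M=40.304): mol = 0.50243; Mg = 0.50243, O = 0.50243.
FeO (M=71.844): mol = 0.37818; Fe = 0.37818, O = 0.37818.
SiO2 (M=60.083): mol = 0.88128; Si = 0.88128, O = 1.76256.
ΣO = 2.64317; factor = 6/ΣO = 2.27000.
Fe apfu = 0.37818 × 2.27000 = 0.858.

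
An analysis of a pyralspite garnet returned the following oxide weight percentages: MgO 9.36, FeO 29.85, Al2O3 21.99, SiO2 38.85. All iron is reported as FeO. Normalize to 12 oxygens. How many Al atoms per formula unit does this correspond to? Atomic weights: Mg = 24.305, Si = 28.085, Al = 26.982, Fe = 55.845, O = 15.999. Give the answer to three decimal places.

9.36 wt% MgO ÷ 40.304 g/mol = 0.23224 mol, giving 0.23224 Mg and 0.23224 O.
29.85 wt% FeO ÷ 71.844 g/mol = 0.41548 mol, giving 0.41548 Fe and 0.41548 O.
21.99 wt% Al2O3 ÷ 101.961 g/mol = 0.21567 mol, giving 0.43134 Al and 0.64701 O.
38.85 wt% SiO2 ÷ 60.083 g/mol = 0.64661 mol, giving 0.64661 Si and 1.29322 O.
Oxygen sums to 2.58795; scaling by 12/2.58795 = 4.63687 puts the formula on 12 O.
Al: 0.43134 × 4.63687 = 2.000 atoms per formula unit.

2.000 Al apfu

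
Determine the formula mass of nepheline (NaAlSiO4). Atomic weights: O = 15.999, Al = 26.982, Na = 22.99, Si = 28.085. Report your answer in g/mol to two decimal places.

Na: 1 × 22.99 = 22.9900
Al: 1 × 26.982 = 26.9820
Si: 1 × 28.085 = 28.0850
O: 4 × 15.999 = 63.9960
Summing the contributions gives the formula mass.

142.05 g/mol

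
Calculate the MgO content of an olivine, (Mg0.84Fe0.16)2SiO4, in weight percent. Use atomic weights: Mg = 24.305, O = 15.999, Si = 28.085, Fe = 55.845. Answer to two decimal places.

M((Mg0.84Fe0.16)2SiO4) = 150.784 g/mol; M(MgO) = 40.304 g/mol.
Moles MgO per formula unit = 1.68 Mg ÷ 1 = 1.6800.
MgO fraction = (1.6800 × 40.304) / 150.784 = 67.711/150.784 = 0.4491.

44.91 wt%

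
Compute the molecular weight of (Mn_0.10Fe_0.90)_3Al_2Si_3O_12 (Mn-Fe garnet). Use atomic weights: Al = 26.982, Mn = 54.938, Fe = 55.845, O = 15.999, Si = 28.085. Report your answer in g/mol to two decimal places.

497.47 g/mol

Mn: 0.30 × 54.938 = 16.4814
Fe: 2.70 × 55.845 = 150.7815
Al: 2 × 26.982 = 53.9640
Si: 3 × 28.085 = 84.2550
O: 12 × 15.999 = 191.9880
Summing the contributions gives the formula mass.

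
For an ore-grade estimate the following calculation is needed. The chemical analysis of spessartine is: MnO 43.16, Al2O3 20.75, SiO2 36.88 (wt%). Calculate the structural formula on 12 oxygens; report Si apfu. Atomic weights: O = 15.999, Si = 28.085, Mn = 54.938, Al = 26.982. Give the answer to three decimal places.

MnO (M=70.937): mol = 0.60843; Mn = 0.60843, O = 0.60843.
Al2O3 (M=101.961): mol = 0.20351; Al = 0.40702, O = 0.61053.
SiO2 (M=60.083): mol = 0.61382; Si = 0.61382, O = 1.22764.
ΣO = 2.44660; factor = 12/ΣO = 4.90477.
Si apfu = 0.61382 × 4.90477 = 3.011.

3.011 Si apfu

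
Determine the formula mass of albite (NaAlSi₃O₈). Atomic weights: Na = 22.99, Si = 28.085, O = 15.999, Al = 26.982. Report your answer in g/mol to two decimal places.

Na: 1 × 22.99 = 22.9900
Al: 1 × 26.982 = 26.9820
Si: 3 × 28.085 = 84.2550
O: 8 × 15.999 = 127.9920
Summing the contributions gives the formula mass.

262.22 g/mol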